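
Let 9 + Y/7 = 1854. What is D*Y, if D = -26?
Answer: -335790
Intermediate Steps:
Y = 12915 (Y = -63 + 7*1854 = -63 + 12978 = 12915)
D*Y = -26*12915 = -335790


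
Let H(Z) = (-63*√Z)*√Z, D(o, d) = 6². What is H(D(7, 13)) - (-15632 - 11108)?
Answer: 24472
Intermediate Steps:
D(o, d) = 36
H(Z) = -63*Z
H(D(7, 13)) - (-15632 - 11108) = -63*36 - (-15632 - 11108) = -2268 - 1*(-26740) = -2268 + 26740 = 24472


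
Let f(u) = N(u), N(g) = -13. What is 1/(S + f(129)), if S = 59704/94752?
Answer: -11844/146509 ≈ -0.080841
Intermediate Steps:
f(u) = -13
S = 7463/11844 (S = 59704*(1/94752) = 7463/11844 ≈ 0.63011)
1/(S + f(129)) = 1/(7463/11844 - 13) = 1/(-146509/11844) = -11844/146509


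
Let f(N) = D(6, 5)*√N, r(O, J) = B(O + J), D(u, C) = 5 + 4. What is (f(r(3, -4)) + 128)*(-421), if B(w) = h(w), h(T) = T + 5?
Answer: -61466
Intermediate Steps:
D(u, C) = 9
h(T) = 5 + T
B(w) = 5 + w
r(O, J) = 5 + J + O (r(O, J) = 5 + (O + J) = 5 + (J + O) = 5 + J + O)
f(N) = 9*√N
(f(r(3, -4)) + 128)*(-421) = (9*√(5 - 4 + 3) + 128)*(-421) = (9*√4 + 128)*(-421) = (9*2 + 128)*(-421) = (18 + 128)*(-421) = 146*(-421) = -61466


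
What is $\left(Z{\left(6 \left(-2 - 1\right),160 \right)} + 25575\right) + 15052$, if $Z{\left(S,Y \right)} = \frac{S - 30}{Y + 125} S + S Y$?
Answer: $\frac{3586253}{95} \approx 37750.0$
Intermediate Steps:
$Z{\left(S,Y \right)} = S Y + \frac{S \left(-30 + S\right)}{125 + Y}$ ($Z{\left(S,Y \right)} = \frac{-30 + S}{125 + Y} S + S Y = \frac{S \left(-30 + S\right)}{125 + Y} + S Y = S Y + \frac{S \left(-30 + S\right)}{125 + Y}$)
$\left(Z{\left(6 \left(-2 - 1\right),160 \right)} + 25575\right) + 15052 = \left(\frac{6 \left(-2 - 1\right) \left(-30 + 6 \left(-2 - 1\right) + 160^{2} + 125 \cdot 160\right)}{125 + 160} + 25575\right) + 15052 = \left(\frac{6 \left(-3\right) \left(-30 + 6 \left(-3\right) + 25600 + 20000\right)}{285} + 25575\right) + 15052 = \left(\left(-18\right) \frac{1}{285} \left(-30 - 18 + 25600 + 20000\right) + 25575\right) + 15052 = \left(\left(-18\right) \frac{1}{285} \cdot 45552 + 25575\right) + 15052 = \left(- \frac{273312}{95} + 25575\right) + 15052 = \frac{2156313}{95} + 15052 = \frac{3586253}{95}$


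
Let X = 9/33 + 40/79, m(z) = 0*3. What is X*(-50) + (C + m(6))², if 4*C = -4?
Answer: -32981/869 ≈ -37.953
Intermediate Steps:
C = -1 (C = (¼)*(-4) = -1)
m(z) = 0
X = 677/869 (X = 9*(1/33) + 40*(1/79) = 3/11 + 40/79 = 677/869 ≈ 0.77906)
X*(-50) + (C + m(6))² = (677/869)*(-50) + (-1 + 0)² = -33850/869 + (-1)² = -33850/869 + 1 = -32981/869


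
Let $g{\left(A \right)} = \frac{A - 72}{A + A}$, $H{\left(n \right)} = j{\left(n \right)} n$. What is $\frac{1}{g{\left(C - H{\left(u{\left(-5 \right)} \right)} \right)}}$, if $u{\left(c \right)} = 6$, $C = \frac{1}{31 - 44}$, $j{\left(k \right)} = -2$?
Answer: $- \frac{310}{781} \approx -0.39693$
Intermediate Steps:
$C = - \frac{1}{13}$ ($C = \frac{1}{-13} = - \frac{1}{13} \approx -0.076923$)
$H{\left(n \right)} = - 2 n$
$g{\left(A \right)} = \frac{-72 + A}{2 A}$
$\frac{1}{g{\left(C - H{\left(u{\left(-5 \right)} \right)} \right)}} = \frac{1}{\frac{1}{2} \frac{1}{- \frac{1}{13} - \left(-2\right) 6} \left(-72 - \left(\frac{1}{13} - 12\right)\right)} = \frac{1}{\frac{1}{2} \frac{1}{- \frac{1}{13} - -12} \left(-72 - - \frac{155}{13}\right)} = \frac{1}{\frac{1}{2} \frac{1}{- \frac{1}{13} + 12} \left(-72 + \left(- \frac{1}{13} + 12\right)\right)} = \frac{1}{\frac{1}{2} \frac{1}{\frac{155}{13}} \left(-72 + \frac{155}{13}\right)} = \frac{1}{\frac{1}{2} \cdot \frac{13}{155} \left(- \frac{781}{13}\right)} = \frac{1}{- \frac{781}{310}} = - \frac{310}{781}$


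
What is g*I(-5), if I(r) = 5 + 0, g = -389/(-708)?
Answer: 1945/708 ≈ 2.7472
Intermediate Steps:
g = 389/708 (g = -389*(-1/708) = 389/708 ≈ 0.54943)
I(r) = 5
g*I(-5) = (389/708)*5 = 1945/708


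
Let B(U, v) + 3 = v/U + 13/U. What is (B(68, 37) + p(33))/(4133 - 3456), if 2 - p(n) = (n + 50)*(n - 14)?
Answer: -53627/23018 ≈ -2.3298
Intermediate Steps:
B(U, v) = -3 + 13/U + v/U (B(U, v) = -3 + (v/U + 13/U) = -3 + (13/U + v/U) = -3 + 13/U + v/U)
p(n) = 2 - (-14 + n)*(50 + n) (p(n) = 2 - (n + 50)*(n - 14) = 2 - (50 + n)*(-14 + n) = 2 - (-14 + n)*(50 + n))
(B(68, 37) + p(33))/(4133 - 3456) = ((13 + 37 - 3*68)/68 + (702 - 1*33² - 36*33))/(4133 - 3456) = ((13 + 37 - 204)/68 + (702 - 1*1089 - 1188))/677 = ((1/68)*(-154) + (702 - 1089 - 1188))*(1/677) = (-77/34 - 1575)*(1/677) = -53627/34*1/677 = -53627/23018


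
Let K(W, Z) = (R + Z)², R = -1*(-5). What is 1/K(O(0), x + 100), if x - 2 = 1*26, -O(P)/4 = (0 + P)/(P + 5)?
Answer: 1/17689 ≈ 5.6532e-5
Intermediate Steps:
O(P) = -4*P/(5 + P) (O(P) = -4*(0 + P)/(P + 5) = -4*P/(5 + P))
R = 5
x = 28 (x = 2 + 1*26 = 2 + 26 = 28)
K(W, Z) = (5 + Z)²
1/K(O(0), x + 100) = 1/((5 + (28 + 100))²) = 1/((5 + 128)²) = 1/(133²) = 1/17689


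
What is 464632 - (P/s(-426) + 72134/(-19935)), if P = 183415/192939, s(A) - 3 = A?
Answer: 83993682557906407/180773231355 ≈ 4.6464e+5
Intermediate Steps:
s(A) = 3 + A
P = 183415/192939 (P = 183415*(1/192939) = 183415/192939 ≈ 0.95064)
464632 - (P/s(-426) + 72134/(-19935)) = 464632 - (183415/(192939*(3 - 426)) + 72134/(-19935)) = 464632 - ((183415/192939)/(-423) + 72134*(-1/19935)) = 464632 - ((183415/192939)*(-1/423) - 72134/19935) = 464632 - (-183415/81613197 - 72134/19935) = 464632 - 1*(-654526970047/180773231355) = 464632 + 654526970047/180773231355 = 83993682557906407/180773231355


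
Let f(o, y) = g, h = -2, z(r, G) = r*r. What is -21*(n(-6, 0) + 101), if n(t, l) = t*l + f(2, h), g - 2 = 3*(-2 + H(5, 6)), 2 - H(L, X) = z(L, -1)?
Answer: -588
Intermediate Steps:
z(r, G) = r²
H(L, X) = 2 - L²
g = -73 (g = 2 + 3*(-2 + (2 - 1*5²)) = 2 + 3*(-2 + (2 - 1*25)) = 2 + 3*(-2 + (2 - 25)) = 2 + 3*(-2 - 23) = 2 + 3*(-25) = 2 - 75 = -73)
f(o, y) = -73
n(t, l) = -73 + l*t (n(t, l) = t*l - 73 = l*t - 73 = -73 + l*t)
-21*(n(-6, 0) + 101) = -21*((-73 + 0*(-6)) + 101) = -21*((-73 + 0) + 101) = -21*(-73 + 101) = -21*28 = -588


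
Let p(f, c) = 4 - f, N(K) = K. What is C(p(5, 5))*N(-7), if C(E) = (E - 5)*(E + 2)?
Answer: 42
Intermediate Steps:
C(E) = (-5 + E)*(2 + E)
C(p(5, 5))*N(-7) = (-10 + (4 - 1*5)² - 3*(4 - 1*5))*(-7) = (-10 + (4 - 5)² - 3*(4 - 5))*(-7) = (-10 + (-1)² - 3*(-1))*(-7) = (-10 + 1 + 3)*(-7) = -6*(-7) = 42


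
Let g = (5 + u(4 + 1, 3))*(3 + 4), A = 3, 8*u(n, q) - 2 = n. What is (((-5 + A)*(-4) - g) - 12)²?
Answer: 130321/64 ≈ 2036.3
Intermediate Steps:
u(n, q) = ¼ + n/8
g = 329/8 (g = (5 + (¼ + (4 + 1)/8))*(3 + 4) = (5 + (¼ + (⅛)*5))*7 = (5 + (¼ + 5/8))*7 = (5 + 7/8)*7 = (47/8)*7 = 329/8 ≈ 41.125)
(((-5 + A)*(-4) - g) - 12)² = (((-5 + 3)*(-4) - 1*329/8) - 12)² = ((-2*(-4) - 329/8) - 12)² = ((8 - 329/8) - 12)² = (-265/8 - 12)² = (-361/8)² = 130321/64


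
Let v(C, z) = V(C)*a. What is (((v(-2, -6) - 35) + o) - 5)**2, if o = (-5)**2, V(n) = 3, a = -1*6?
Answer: 1089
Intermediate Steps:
a = -6
v(C, z) = -18 (v(C, z) = 3*(-6) = -18)
o = 25
(((v(-2, -6) - 35) + o) - 5)**2 = (((-18 - 35) + 25) - 5)**2 = ((-53 + 25) - 5)**2 = (-28 - 5)**2 = (-33)**2 = 1089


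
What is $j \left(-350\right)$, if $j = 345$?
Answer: $-120750$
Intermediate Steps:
$j \left(-350\right) = 345 \left(-350\right) = -120750$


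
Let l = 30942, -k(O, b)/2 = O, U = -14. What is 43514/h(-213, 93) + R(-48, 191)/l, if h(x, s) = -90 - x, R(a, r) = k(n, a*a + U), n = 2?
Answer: 224401616/634311 ≈ 353.77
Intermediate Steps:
k(O, b) = -2*O
R(a, r) = -4 (R(a, r) = -2*2 = -4)
43514/h(-213, 93) + R(-48, 191)/l = 43514/(-90 - 1*(-213)) - 4/30942 = 43514/(-90 + 213) - 4*1/30942 = 43514/123 - 2/15471 = 224401616/634311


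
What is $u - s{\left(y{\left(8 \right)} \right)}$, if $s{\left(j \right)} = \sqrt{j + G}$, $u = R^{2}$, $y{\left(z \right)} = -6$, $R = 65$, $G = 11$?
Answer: $4225 - \sqrt{5} \approx 4222.8$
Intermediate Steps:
$u = 4225$ ($u = 65^{2} = 4225$)
$s{\left(j \right)} = \sqrt{11 + j}$ ($s{\left(j \right)} = \sqrt{j + 11} = \sqrt{11 + j}$)
$u - s{\left(y{\left(8 \right)} \right)} = 4225 - \sqrt{11 - 6} = 4225 - \sqrt{5}$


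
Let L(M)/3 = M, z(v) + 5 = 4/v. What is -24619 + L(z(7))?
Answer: -172426/7 ≈ -24632.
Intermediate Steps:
z(v) = -5 + 4/v
L(M) = 3*M
-24619 + L(z(7)) = -24619 + 3*(-5 + 4/7) = -24619 + 3*(-31/7) = -24619 - 93/7 = -172426/7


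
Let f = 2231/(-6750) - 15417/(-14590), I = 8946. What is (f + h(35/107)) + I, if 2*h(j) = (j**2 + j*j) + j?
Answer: 1008797268940129/112752614250 ≈ 8947.0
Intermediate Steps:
f = 3575723/4924125 (f = 2231*(-1/6750) - 15417*(-1/14590) = -2231/6750 + 15417/14590 = 3575723/4924125 ≈ 0.72616)
h(j) = j**2 + j/2 (h(j) = ((j**2 + j*j) + j)/2 = ((j**2 + j**2) + j)/2 = (2*j**2 + j)/2 = (j + 2*j**2)/2 = j**2 + j/2)
(f + h(35/107)) + I = (3575723/4924125 + (35/107)*(1/2 + 35/107)) + 8946 = (3575723/4924125 + (35*(1/107))*(1/2 + 35*(1/107))) + 8946 = (3575723/4924125 + 35*(1/2 + 35/107)/107) + 8946 = (3575723/4924125 + (35/107)*(177/214)) + 8946 = (3575723/4924125 + 6195/22898) + 8946 = 112381859629/112752614250 + 8946 = 1008797268940129/112752614250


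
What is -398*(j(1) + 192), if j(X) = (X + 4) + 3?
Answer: -79600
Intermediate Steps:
j(X) = 7 + X (j(X) = (4 + X) + 3 = 7 + X)
-398*(j(1) + 192) = -398*((7 + 1) + 192) = -398*(8 + 192) = -398*200 = -79600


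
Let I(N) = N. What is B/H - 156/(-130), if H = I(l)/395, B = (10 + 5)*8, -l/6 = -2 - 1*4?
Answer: 19768/15 ≈ 1317.9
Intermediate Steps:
l = 36 (l = -6*(-2 - 1*4) = -6*(-2 - 4) = -6*(-6) = 36)
B = 120 (B = 15*8 = 120)
H = 36/395 ≈ 0.091139
B/H - 156/(-130) = 120/(36/395) - 156/(-130) = 120*(395/36) - 156*(-1/130) = 3950/3 + 6/5 = 19768/15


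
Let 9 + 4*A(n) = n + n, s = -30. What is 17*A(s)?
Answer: -1173/4 ≈ -293.25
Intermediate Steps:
A(n) = -9/4 + n/2 (A(n) = -9/4 + (n + n)/4 = -9/4 + (2*n)/4 = -9/4 + n/2)
17*A(s) = 17*(-9/4 + (½)*(-30)) = 17*(-9/4 - 15) = 17*(-69/4) = -1173/4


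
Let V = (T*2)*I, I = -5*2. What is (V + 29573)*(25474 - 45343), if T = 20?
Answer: -579638337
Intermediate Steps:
I = -10
V = -400 (V = (20*2)*(-10) = 40*(-10) = -400)
(V + 29573)*(25474 - 45343) = (-400 + 29573)*(25474 - 45343) = 29173*(-19869) = -579638337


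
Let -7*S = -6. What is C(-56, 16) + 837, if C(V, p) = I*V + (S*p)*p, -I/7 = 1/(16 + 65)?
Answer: 601739/567 ≈ 1061.3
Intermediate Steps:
S = 6/7 (S = -⅐*(-6) = 6/7 ≈ 0.85714)
I = -7/81 (I = -7/(16 + 65) = -7/81 ≈ -0.086420)
C(V, p) = -7*V/81 + 6*p²/7 (C(V, p) = -7*V/81 + (6*p/7)*p = -7*V/81 + 6*p²/7)
C(-56, 16) + 837 = (-7/81*(-56) + (6/7)*16²) + 837 = (392/81 + (6/7)*256) + 837 = (392/81 + 1536/7) + 837 = 127160/567 + 837 = 601739/567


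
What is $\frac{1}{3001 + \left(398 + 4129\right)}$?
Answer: $\frac{1}{7528} \approx 0.00013284$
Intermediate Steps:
$\frac{1}{3001 + \left(398 + 4129\right)} = \frac{1}{3001 + 4527} = \frac{1}{7528}$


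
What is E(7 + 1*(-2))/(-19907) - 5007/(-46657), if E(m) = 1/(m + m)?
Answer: 996696833/9288008990 ≈ 0.10731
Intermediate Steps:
E(m) = 1/(2*m)
E(7 + 1*(-2))/(-19907) - 5007/(-46657) = (1/(2*(7 + 1*(-2))))/(-19907) - 5007/(-46657) = (1/(2*(7 - 2)))*(-1/19907) - 5007*(-1/46657) = ((1/2)/5)*(-1/19907) + 5007/46657 = ((1/2)*(1/5))*(-1/19907) + 5007/46657 = (1/10)*(-1/19907) + 5007/46657 = -1/199070 + 5007/46657 = 996696833/9288008990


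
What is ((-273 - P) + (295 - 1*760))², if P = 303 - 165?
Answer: 767376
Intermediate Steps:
P = 138
((-273 - P) + (295 - 1*760))² = ((-273 - 1*138) + (295 - 1*760))² = ((-273 - 138) + (295 - 760))² = (-411 - 465)² = (-876)² = 767376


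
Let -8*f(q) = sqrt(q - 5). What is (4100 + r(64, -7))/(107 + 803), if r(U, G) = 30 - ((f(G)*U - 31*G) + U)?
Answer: 3849/910 + 8*I*sqrt(3)/455 ≈ 4.2297 + 0.030454*I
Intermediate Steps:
f(q) = -sqrt(-5 + q)/8 (f(q) = -sqrt(q - 5)/8 = -sqrt(-5 + q)/8)
r(U, G) = 30 - U + 31*G + U*sqrt(-5 + G)/8 (r(U, G) = 30 - (((-sqrt(-5 + G)/8)*U - 31*G) + U) = 30 - ((-U*sqrt(-5 + G)/8 - 31*G) + U) = 30 - ((-31*G - U*sqrt(-5 + G)/8) + U) = 30 - (U - 31*G - U*sqrt(-5 + G)/8) = 30 + (-U + 31*G + U*sqrt(-5 + G)/8) = 30 - U + 31*G + U*sqrt(-5 + G)/8)
(4100 + r(64, -7))/(107 + 803) = (4100 + (30 - 1*64 + 31*(-7) + (1/8)*64*sqrt(-5 - 7)))/(107 + 803) = (4100 + (30 - 64 - 217 + (1/8)*64*sqrt(-12)))/910 = (4100 + (30 - 64 - 217 + (1/8)*64*(2*I*sqrt(3))))*(1/910) = (4100 + (30 - 64 - 217 + 16*I*sqrt(3)))*(1/910) = (4100 + (-251 + 16*I*sqrt(3)))*(1/910) = (3849 + 16*I*sqrt(3))*(1/910) = 3849/910 + 8*I*sqrt(3)/455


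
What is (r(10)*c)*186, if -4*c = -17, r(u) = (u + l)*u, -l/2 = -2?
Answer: 110670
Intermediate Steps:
l = 4 (l = -2*(-2) = 4)
r(u) = u*(4 + u) (r(u) = (u + 4)*u = (4 + u)*u = u*(4 + u))
c = 17/4 (c = -1/4*(-17) = 17/4 ≈ 4.2500)
(r(10)*c)*186 = ((10*(4 + 10))*(17/4))*186 = ((10*14)*(17/4))*186 = (140*(17/4))*186 = 595*186 = 110670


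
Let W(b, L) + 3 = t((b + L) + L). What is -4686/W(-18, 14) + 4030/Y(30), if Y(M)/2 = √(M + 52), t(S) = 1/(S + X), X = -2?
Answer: 37488/23 + 2015*√82/82 ≈ 1852.4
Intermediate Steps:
t(S) = 1/(-2 + S) (t(S) = 1/(S - 2) = 1/(-2 + S))
W(b, L) = -3 + 1/(-2 + b + 2*L) (W(b, L) = -3 + 1/(-2 + ((b + L) + L)) = -3 + 1/(-2 + ((L + b) + L)) = -3 + 1/(-2 + (b + 2*L)) = -3 + 1/(-2 + b + 2*L))
Y(M) = 2*√(52 + M) (Y(M) = 2*√(M + 52) = 2*√(52 + M))
-4686/W(-18, 14) + 4030/Y(30) = -4686*(-2 - 18 + 2*14)/(7 - 6*14 - 3*(-18)) + 4030/((2*√(52 + 30))) = -4686*(-2 - 18 + 28)/(7 - 84 + 54) + 4030/((2*√82)) = -4686/(-23/8) + 4030*(√82/164) = -4686/((⅛)*(-23)) + 2015*√82/82 = -4686/(-23/8) + 2015*√82/82 = -4686*(-8/23) + 2015*√82/82 = 37488/23 + 2015*√82/82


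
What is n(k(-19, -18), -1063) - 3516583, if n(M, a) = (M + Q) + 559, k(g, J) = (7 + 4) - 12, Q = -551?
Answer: -3516576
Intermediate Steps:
k(g, J) = -1 (k(g, J) = 11 - 12 = -1)
n(M, a) = 8 + M (n(M, a) = (M - 551) + 559 = (-551 + M) + 559 = 8 + M)
n(k(-19, -18), -1063) - 3516583 = (8 - 1) - 3516583 = 7 - 3516583 = -3516576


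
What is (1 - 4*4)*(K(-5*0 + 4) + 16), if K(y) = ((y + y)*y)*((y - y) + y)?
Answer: -2160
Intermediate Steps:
K(y) = 2*y³ (K(y) = ((2*y)*y)*(0 + y) = (2*y²)*y = 2*y³)
(1 - 4*4)*(K(-5*0 + 4) + 16) = (1 - 4*4)*(2*(-5*0 + 4)³ + 16) = (1 - 16)*(2*(0 + 4)³ + 16) = -15*(2*4³ + 16) = -15*(2*64 + 16) = -15*(128 + 16) = -15*144 = -2160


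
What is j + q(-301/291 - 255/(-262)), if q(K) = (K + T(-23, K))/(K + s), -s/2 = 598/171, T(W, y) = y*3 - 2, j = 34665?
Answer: 1062859209729/30660593 ≈ 34665.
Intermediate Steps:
T(W, y) = -2 + 3*y (T(W, y) = 3*y - 2 = -2 + 3*y)
s = -1196/171 ≈ -6.9942
q(K) = (-2 + 4*K)/(-1196/171 + K) (q(K) = (K + (-2 + 3*K))/(K - 1196/171) = (-2 + 4*K)/(-1196/171 + K))
j + q(-301/291 - 255/(-262)) = 34665 + 342*(-1 + 2*(-301/291 - 255/(-262)))/(-1196 + 171*(-301/291 - 255/(-262))) = 34665 + 342*(-1 + 2*(-301*1/291 - 255*(-1/262)))/(-1196 + 171*(-301*1/291 - 255*(-1/262))) = 34665 + 342*(-1 + 2*(-301/291 + 255/262))/(-1196 + 171*(-301/291 + 255/262)) = 34665 + 342*(-1 + 2*(-4657/76242))/(-1196 + 171*(-4657/76242)) = 34665 + 342*(-1 - 4657/38121)/(-1196 - 265449/25414) = 34665 + 342*(-42778/38121)/(-30660593/25414) = 34665 + 342*(-25414/30660593)*(-42778/38121) = 34665 + 9753384/30660593 = 1062859209729/30660593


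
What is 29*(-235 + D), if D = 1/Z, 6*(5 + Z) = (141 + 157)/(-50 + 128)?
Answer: -6964901/1021 ≈ -6821.6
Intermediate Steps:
Z = -1021/234 (Z = -5 + ((141 + 157)/(-50 + 128))/6 = -5 + (298/78)/6 = -5 + (298*(1/78))/6 = -5 + (⅙)*(149/39) = -5 + 149/234 = -1021/234 ≈ -4.3633)
D = -234/1021 (D = 1/(-1021/234) = -234/1021 ≈ -0.22919)
29*(-235 + D) = 29*(-235 - 234/1021) = 29*(-240169/1021) = -6964901/1021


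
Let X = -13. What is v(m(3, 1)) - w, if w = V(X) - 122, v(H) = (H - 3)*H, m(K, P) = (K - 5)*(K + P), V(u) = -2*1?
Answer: 212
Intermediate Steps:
V(u) = -2
m(K, P) = (-5 + K)*(K + P)
v(H) = H*(-3 + H) (v(H) = (-3 + H)*H = H*(-3 + H))
w = -124 (w = -2 - 122 = -124)
v(m(3, 1)) - w = (3**2 - 5*3 - 5*1 + 3*1)*(-3 + (3**2 - 5*3 - 5*1 + 3*1)) - 1*(-124) = (9 - 15 - 5 + 3)*(-3 + (9 - 15 - 5 + 3)) + 124 = -8*(-3 - 8) + 124 = -8*(-11) + 124 = 88 + 124 = 212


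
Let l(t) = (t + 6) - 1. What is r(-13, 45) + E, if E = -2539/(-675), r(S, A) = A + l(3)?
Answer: 38314/675 ≈ 56.761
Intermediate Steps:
l(t) = 5 + t (l(t) = (6 + t) - 1 = 5 + t)
r(S, A) = 8 + A (r(S, A) = A + (5 + 3) = A + 8 = 8 + A)
E = 2539/675 (E = -2539*(-1/675) = 2539/675 ≈ 3.7615)
r(-13, 45) + E = (8 + 45) + 2539/675 = 53 + 2539/675 = 38314/675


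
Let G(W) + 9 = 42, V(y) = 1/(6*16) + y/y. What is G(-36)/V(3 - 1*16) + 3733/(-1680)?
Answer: 4960139/162960 ≈ 30.438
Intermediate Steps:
V(y) = 97/96 (V(y) = (⅙)*(1/16) + 1 = 1/96 + 1 = 97/96)
G(W) = 33 (G(W) = -9 + 42 = 33)
G(-36)/V(3 - 1*16) + 3733/(-1680) = 33/(97/96) + 3733/(-1680) = 33*(96/97) + 3733*(-1/1680) = 3168/97 - 3733/1680 = 4960139/162960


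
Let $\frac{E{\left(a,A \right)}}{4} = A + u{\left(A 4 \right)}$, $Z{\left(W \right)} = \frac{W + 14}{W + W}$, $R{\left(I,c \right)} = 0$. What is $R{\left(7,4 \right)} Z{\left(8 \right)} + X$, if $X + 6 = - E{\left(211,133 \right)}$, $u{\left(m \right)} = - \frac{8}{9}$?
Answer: $- \frac{4810}{9} \approx -534.44$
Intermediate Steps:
$u{\left(m \right)} = - \frac{8}{9}$ ($u{\left(m \right)} = \left(-8\right) \frac{1}{9} = - \frac{8}{9}$)
$Z{\left(W \right)} = \frac{14 + W}{2 W}$
$E{\left(a,A \right)} = - \frac{32}{9} + 4 A$ ($E{\left(a,A \right)} = 4 \left(A - \frac{8}{9}\right) = 4 \left(- \frac{8}{9} + A\right) = - \frac{32}{9} + 4 A$)
$X = - \frac{4810}{9}$ ($X = -6 - \left(- \frac{32}{9} + 4 \cdot 133\right) = -6 - \left(- \frac{32}{9} + 532\right) = -6 - \frac{4756}{9} = - \frac{4810}{9} \approx -534.44$)
$R{\left(7,4 \right)} Z{\left(8 \right)} + X = 0 \frac{14 + 8}{2 \cdot 8} - \frac{4810}{9} = 0 \cdot \frac{1}{2} \cdot \frac{1}{8} \cdot 22 - \frac{4810}{9} = 0 \cdot \frac{11}{8} - \frac{4810}{9} = 0 - \frac{4810}{9} = - \frac{4810}{9}$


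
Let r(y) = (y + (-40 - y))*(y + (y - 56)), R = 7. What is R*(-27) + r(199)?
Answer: -13869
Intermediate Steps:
r(y) = 2240 - 80*y (r(y) = -40*(y + (-56 + y)) = -40*(-56 + 2*y) = 2240 - 80*y)
R*(-27) + r(199) = 7*(-27) + (2240 - 80*199) = -189 + (2240 - 15920) = -189 - 13680 = -13869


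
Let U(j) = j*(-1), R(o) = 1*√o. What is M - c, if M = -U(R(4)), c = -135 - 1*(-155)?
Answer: -18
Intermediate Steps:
R(o) = √o
U(j) = -j
c = 20 (c = -135 + 155 = 20)
M = 2 (M = -(-1)*√4 = -(-1)*2 = -1*(-2) = 2)
M - c = 2 - 1*20 = 2 - 20 = -18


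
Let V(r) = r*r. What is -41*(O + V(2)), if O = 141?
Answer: -5945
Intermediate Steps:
V(r) = r²
-41*(O + V(2)) = -41*(141 + 2²) = -41*(141 + 4) = -41*145 = -5945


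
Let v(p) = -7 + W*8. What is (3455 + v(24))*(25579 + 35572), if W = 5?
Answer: 213294688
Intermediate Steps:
v(p) = 33 (v(p) = -7 + 5*8 = -7 + 40 = 33)
(3455 + v(24))*(25579 + 35572) = (3455 + 33)*(25579 + 35572) = 3488*61151 = 213294688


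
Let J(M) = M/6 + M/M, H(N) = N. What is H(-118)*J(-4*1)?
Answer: -118/3 ≈ -39.333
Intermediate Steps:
J(M) = 1 + M/6 (J(M) = M*(⅙) + 1 = M/6 + 1 = 1 + M/6)
H(-118)*J(-4*1) = -118*(1 + (-4*1)/6) = -118*(1 + (⅙)*(-4)) = -118*(1 - ⅔) = -118*⅓ = -118/3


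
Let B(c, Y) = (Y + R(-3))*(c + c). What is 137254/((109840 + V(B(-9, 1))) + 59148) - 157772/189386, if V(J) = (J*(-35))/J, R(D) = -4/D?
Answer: -331033336/15998666429 ≈ -0.020691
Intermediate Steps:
B(c, Y) = 2*c*(4/3 + Y) (B(c, Y) = (Y - 4/(-3))*(c + c) = (Y - 4*(-1/3))*(2*c) = (Y + 4/3)*(2*c) = (4/3 + Y)*(2*c) = 2*c*(4/3 + Y))
V(J) = -35 (V(J) = (-35*J)/J = -35)
137254/((109840 + V(B(-9, 1))) + 59148) - 157772/189386 = 137254/((109840 - 35) + 59148) - 157772/189386 = 137254/(109805 + 59148) - 157772*1/189386 = 137254/168953 - 78886/94693 = -331033336/15998666429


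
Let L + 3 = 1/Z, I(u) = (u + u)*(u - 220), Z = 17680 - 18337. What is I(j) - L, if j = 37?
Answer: -8895122/657 ≈ -13539.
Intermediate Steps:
Z = -657
I(u) = 2*u*(-220 + u) (I(u) = (2*u)*(-220 + u) = 2*u*(-220 + u))
L = -1972/657 (L = -3 + 1/(-657) = -3 - 1/657 = -1972/657 ≈ -3.0015)
I(j) - L = 2*37*(-220 + 37) - 1*(-1972/657) = 2*37*(-183) + 1972/657 = -13542 + 1972/657 = -8895122/657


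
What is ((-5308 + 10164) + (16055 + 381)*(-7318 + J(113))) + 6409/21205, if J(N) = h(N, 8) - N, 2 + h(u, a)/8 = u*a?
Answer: -74829978811/21205 ≈ -3.5289e+6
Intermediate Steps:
h(u, a) = -16 + 8*a*u (h(u, a) = -16 + 8*(u*a) = -16 + 8*(a*u) = -16 + 8*a*u)
J(N) = -16 + 63*N (J(N) = (-16 + 8*8*N) - N = (-16 + 64*N) - N = -16 + 63*N)
((-5308 + 10164) + (16055 + 381)*(-7318 + J(113))) + 6409/21205 = ((-5308 + 10164) + (16055 + 381)*(-7318 + (-16 + 63*113))) + 6409/21205 = (4856 + 16436*(-7318 + (-16 + 7119))) + 6409*(1/21205) = (4856 + 16436*(-7318 + 7103)) + 6409/21205 = (4856 + 16436*(-215)) + 6409/21205 = (4856 - 3533740) + 6409/21205 = -3528884 + 6409/21205 = -74829978811/21205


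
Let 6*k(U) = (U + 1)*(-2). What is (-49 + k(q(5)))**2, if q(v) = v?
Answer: 2601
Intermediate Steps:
k(U) = -1/3 - U/3 (k(U) = ((U + 1)*(-2))/6 = ((1 + U)*(-2))/6 = (-2 - 2*U)/6 = -1/3 - U/3)
(-49 + k(q(5)))**2 = (-49 + (-1/3 - 1/3*5))**2 = (-49 + (-1/3 - 5/3))**2 = (-49 - 2)**2 = (-51)**2 = 2601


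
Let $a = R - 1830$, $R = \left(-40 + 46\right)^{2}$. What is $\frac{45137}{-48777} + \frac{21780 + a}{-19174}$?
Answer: $- \frac{920156980}{467625099} \approx -1.9677$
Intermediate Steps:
$R = 36$ ($R = 6^{2} = 36$)
$a = -1794$ ($a = 36 - 1830 = -1794$)
$\frac{45137}{-48777} + \frac{21780 + a}{-19174} = \frac{45137}{-48777} + \frac{21780 - 1794}{-19174} = 45137 \left(- \frac{1}{48777}\right) + 19986 \left(- \frac{1}{19174}\right) = - \frac{45137}{48777} - \frac{9993}{9587} = - \frac{920156980}{467625099}$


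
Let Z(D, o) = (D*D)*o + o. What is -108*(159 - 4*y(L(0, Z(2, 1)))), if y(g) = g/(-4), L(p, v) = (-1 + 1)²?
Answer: -17172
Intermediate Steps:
Z(D, o) = o + o*D² (Z(D, o) = D²*o + o = o*D² + o = o + o*D²)
L(p, v) = 0 (L(p, v) = 0² = 0)
y(g) = -g/4 (y(g) = g*(-¼) = -g/4)
-108*(159 - 4*y(L(0, Z(2, 1)))) = -108*(159 - (-1)*0) = -108*(159 - 4*0) = -108*(159 + 0) = -108*159 = -17172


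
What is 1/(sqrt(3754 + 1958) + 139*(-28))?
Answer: -139/540784 - sqrt(357)/3785488 ≈ -0.00026203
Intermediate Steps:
1/(sqrt(3754 + 1958) + 139*(-28)) = 1/(sqrt(5712) - 3892) = 1/(4*sqrt(357) - 3892) = 1/(-3892 + 4*sqrt(357))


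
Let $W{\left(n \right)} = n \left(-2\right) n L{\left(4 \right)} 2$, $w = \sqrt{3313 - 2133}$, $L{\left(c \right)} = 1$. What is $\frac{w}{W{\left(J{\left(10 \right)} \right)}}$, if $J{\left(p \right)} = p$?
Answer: $- \frac{\sqrt{295}}{200} \approx -0.085878$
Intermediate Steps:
$w = 2 \sqrt{295}$ ($w = \sqrt{1180} = 2 \sqrt{295} \approx 34.351$)
$W{\left(n \right)} = - 4 n^{2}$ ($W{\left(n \right)} = n \left(-2\right) n 1 \cdot 2 = - 2 n n 1 \cdot 2 = - 2 n^{2} \cdot 1 \cdot 2 = - 2 n^{2} \cdot 2 = - 4 n^{2}$)
$\frac{w}{W{\left(J{\left(10 \right)} \right)}} = \frac{2 \sqrt{295}}{\left(-4\right) 10^{2}} = \frac{2 \sqrt{295}}{\left(-4\right) 100} = \frac{2 \sqrt{295}}{-400} = 2 \sqrt{295} \left(- \frac{1}{400}\right) = - \frac{\sqrt{295}}{200}$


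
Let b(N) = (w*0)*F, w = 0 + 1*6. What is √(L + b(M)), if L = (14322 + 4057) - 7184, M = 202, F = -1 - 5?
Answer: √11195 ≈ 105.81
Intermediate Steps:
w = 6 (w = 0 + 6 = 6)
F = -6
L = 11195 (L = 18379 - 7184 = 11195)
b(N) = 0 (b(N) = (6*0)*(-6) = 0*(-6) = 0)
√(L + b(M)) = √(11195 + 0) = √11195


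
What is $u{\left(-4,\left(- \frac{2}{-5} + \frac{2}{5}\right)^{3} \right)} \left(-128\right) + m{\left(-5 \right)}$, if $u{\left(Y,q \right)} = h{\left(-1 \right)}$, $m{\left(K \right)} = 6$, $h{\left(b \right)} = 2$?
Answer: $-250$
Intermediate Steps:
$u{\left(Y,q \right)} = 2$
$u{\left(-4,\left(- \frac{2}{-5} + \frac{2}{5}\right)^{3} \right)} \left(-128\right) + m{\left(-5 \right)} = 2 \left(-128\right) + 6 = -256 + 6 = -250$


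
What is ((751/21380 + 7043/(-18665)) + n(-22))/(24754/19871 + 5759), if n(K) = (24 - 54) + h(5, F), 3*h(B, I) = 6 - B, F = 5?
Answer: -28555279623253/5481225576640932 ≈ -0.0052097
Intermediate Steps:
h(B, I) = 2 - B/3 (h(B, I) = (6 - B)/3 = 2 - B/3)
n(K) = -89/3 (n(K) = (24 - 54) + (2 - ⅓*5) = -30 + (2 - 5/3) = -30 + ⅓ = -89/3)
((751/21380 + 7043/(-18665)) + n(-22))/(24754/19871 + 5759) = ((751/21380 + 7043/(-18665)) - 89/3)/(24754/19871 + 5759) = ((751*(1/21380) + 7043*(-1/18665)) - 89/3)/(24754*(1/19871) + 5759) = ((751/21380 - 7043/18665) - 89/3)/(24754/19871 + 5759) = (-5462477/15962308 - 89/3)/(114461843/19871) = -1437032843/47886924*19871/114461843 = -28555279623253/5481225576640932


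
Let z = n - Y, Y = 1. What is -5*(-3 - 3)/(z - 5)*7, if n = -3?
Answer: -70/3 ≈ -23.333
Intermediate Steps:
z = -4 (z = -3 - 1*1 = -3 - 1 = -4)
-5*(-3 - 3)/(z - 5)*7 = -5*(-3 - 3)/(-4 - 5)*7 = -(-30)/(-9)*7 = -(-30)*(-1)/9*7 = -5*⅔*7 = -10/3*7 = -70/3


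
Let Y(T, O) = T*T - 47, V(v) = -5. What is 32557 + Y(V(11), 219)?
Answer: 32535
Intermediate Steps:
Y(T, O) = -47 + T² (Y(T, O) = T² - 47 = -47 + T²)
32557 + Y(V(11), 219) = 32557 + (-47 + (-5)²) = 32557 + (-47 + 25) = 32557 - 22 = 32535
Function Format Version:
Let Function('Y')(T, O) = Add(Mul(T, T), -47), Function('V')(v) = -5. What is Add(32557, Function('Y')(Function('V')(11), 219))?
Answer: 32535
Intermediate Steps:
Function('Y')(T, O) = Add(-47, Pow(T, 2)) (Function('Y')(T, O) = Add(Pow(T, 2), -47) = Add(-47, Pow(T, 2)))
Add(32557, Function('Y')(Function('V')(11), 219)) = Add(32557, Add(-47, Pow(-5, 2))) = Add(32557, Add(-47, 25)) = Add(32557, -22) = 32535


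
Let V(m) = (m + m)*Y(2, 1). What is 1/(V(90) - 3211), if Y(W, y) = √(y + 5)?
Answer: -3211/10116121 - 180*√6/10116121 ≈ -0.00036100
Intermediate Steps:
Y(W, y) = √(5 + y)
V(m) = 2*m*√6 (V(m) = (m + m)*√(5 + 1) = (2*m)*√6 = 2*m*√6)
1/(V(90) - 3211) = 1/(2*90*√6 - 3211) = 1/(180*√6 - 3211) = 1/(-3211 + 180*√6)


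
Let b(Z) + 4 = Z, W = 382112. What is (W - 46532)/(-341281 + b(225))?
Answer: -16779/17053 ≈ -0.98393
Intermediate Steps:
b(Z) = -4 + Z
(W - 46532)/(-341281 + b(225)) = (382112 - 46532)/(-341281 + (-4 + 225)) = 335580/(-341281 + 221) = 335580/(-341060) = 335580*(-1/341060) = -16779/17053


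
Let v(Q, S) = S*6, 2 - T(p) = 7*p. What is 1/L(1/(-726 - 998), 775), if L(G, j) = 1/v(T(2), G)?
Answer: -3/862 ≈ -0.0034803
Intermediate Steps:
T(p) = 2 - 7*p
v(Q, S) = 6*S
L(G, j) = 1/(6*G)
1/L(1/(-726 - 998), 775) = 1/(1/(6*(1/(-726 - 998)))) = 1/(1/(6*(1/(-1724)))) = 1/(1/(6*(-1/1724))) = 1/((1/6)*(-1724)) = 1/(-862/3) = -3/862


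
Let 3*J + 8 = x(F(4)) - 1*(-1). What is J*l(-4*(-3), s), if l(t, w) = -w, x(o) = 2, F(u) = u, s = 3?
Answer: 5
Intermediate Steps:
J = -5/3 (J = -8/3 + (2 - 1*(-1))/3 = -8/3 + (2 + 1)/3 = -8/3 + (1/3)*3 = -8/3 + 1 = -5/3 ≈ -1.6667)
J*l(-4*(-3), s) = -(-5)*3/3 = -5/3*(-3) = 5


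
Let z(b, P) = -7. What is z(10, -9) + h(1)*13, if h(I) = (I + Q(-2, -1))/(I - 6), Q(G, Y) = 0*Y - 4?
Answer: ⅘ ≈ 0.80000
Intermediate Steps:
Q(G, Y) = -4 (Q(G, Y) = 0 - 4 = -4)
h(I) = (-4 + I)/(-6 + I) (h(I) = (I - 4)/(I - 6) = (-4 + I)/(-6 + I))
z(10, -9) + h(1)*13 = -7 + ((-4 + 1)/(-6 + 1))*13 = -7 + (-3/(-5))*13 = -7 - ⅕*(-3)*13 = -7 + (⅗)*13 = -7 + 39/5 = ⅘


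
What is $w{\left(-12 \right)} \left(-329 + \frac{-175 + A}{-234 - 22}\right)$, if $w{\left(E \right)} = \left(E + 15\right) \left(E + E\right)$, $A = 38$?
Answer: $\frac{756783}{32} \approx 23649.0$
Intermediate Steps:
$w{\left(E \right)} = 2 E \left(15 + E\right)$ ($w{\left(E \right)} = \left(15 + E\right) 2 E = 2 E \left(15 + E\right)$)
$w{\left(-12 \right)} \left(-329 + \frac{-175 + A}{-234 - 22}\right) = 2 \left(-12\right) \left(15 - 12\right) \left(-329 + \frac{-175 + 38}{-234 - 22}\right) = 2 \left(-12\right) 3 \left(-329 - \frac{137}{-256}\right) = - 72 \left(-329 - - \frac{137}{256}\right) = - 72 \left(-329 + \frac{137}{256}\right) = \left(-72\right) \left(- \frac{84087}{256}\right) = \frac{756783}{32}$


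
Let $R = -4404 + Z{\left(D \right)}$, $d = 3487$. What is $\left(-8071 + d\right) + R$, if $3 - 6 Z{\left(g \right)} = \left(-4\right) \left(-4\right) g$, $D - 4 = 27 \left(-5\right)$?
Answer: $- \frac{51829}{6} \approx -8638.2$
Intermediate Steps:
$D = -131$ ($D = 4 + 27 \left(-5\right) = 4 - 135 = -131$)
$Z{\left(g \right)} = \frac{1}{2} - \frac{8 g}{3}$ ($Z{\left(g \right)} = \frac{1}{2} - \frac{\left(-4\right) \left(-4\right) g}{6} = \frac{1}{2} - \frac{16 g}{6} = \frac{1}{2} - \frac{8 g}{3}$)
$R = - \frac{24325}{6}$ ($R = -4404 + \left(\frac{1}{2} - - \frac{1048}{3}\right) = -4404 + \left(\frac{1}{2} + \frac{1048}{3}\right) = -4404 + \frac{2099}{6} = - \frac{24325}{6} \approx -4054.2$)
$\left(-8071 + d\right) + R = \left(-8071 + 3487\right) - \frac{24325}{6} = -4584 - \frac{24325}{6} = - \frac{51829}{6}$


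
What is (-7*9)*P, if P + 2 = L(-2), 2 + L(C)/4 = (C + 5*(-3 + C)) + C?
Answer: 7938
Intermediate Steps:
L(C) = -68 + 28*C (L(C) = -8 + 4*((C + 5*(-3 + C)) + C) = -8 + 4*((C + (-15 + 5*C)) + C) = -8 + 4*((-15 + 6*C) + C) = -8 + 4*(-15 + 7*C) = -8 + (-60 + 28*C) = -68 + 28*C)
P = -126 (P = -2 + (-68 + 28*(-2)) = -2 + (-68 - 56) = -2 - 124 = -126)
(-7*9)*P = -7*9*(-126) = -63*(-126) = 7938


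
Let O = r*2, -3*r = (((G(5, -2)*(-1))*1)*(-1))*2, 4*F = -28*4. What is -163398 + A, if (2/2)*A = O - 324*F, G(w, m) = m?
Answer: -462970/3 ≈ -1.5432e+5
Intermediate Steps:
F = -28 (F = (-28*4)/4 = (1/4)*(-112) = -28)
r = 4/3 (r = -(-2*(-1)*1)*(-1)*2/3 = -(2*1)*(-1)*2/3 = -2*(-1)*2/3 = -(-2)*2/3 = -1/3*(-4) = 4/3 ≈ 1.3333)
O = 8/3 (O = (4/3)*2 = 8/3 ≈ 2.6667)
A = 27224/3 (A = 8/3 - 324*(-28) = 8/3 + 9072 = 27224/3 ≈ 9074.7)
-163398 + A = -163398 + 27224/3 = -462970/3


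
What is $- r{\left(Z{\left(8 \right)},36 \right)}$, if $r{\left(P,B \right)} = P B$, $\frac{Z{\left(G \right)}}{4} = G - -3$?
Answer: $-1584$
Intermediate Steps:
$Z{\left(G \right)} = 12 + 4 G$ ($Z{\left(G \right)} = 4 \left(G - -3\right) = 4 \left(G + 3\right) = 4 \left(3 + G\right) = 12 + 4 G$)
$r{\left(P,B \right)} = B P$
$- r{\left(Z{\left(8 \right)},36 \right)} = - 36 \left(12 + 4 \cdot 8\right) = - 36 \left(12 + 32\right) = - 36 \cdot 44 = \left(-1\right) 1584 = -1584$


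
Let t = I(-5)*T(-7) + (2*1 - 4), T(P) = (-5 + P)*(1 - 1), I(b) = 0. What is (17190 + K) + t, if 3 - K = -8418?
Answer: 25609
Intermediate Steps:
T(P) = 0 (T(P) = (-5 + P)*0 = 0)
K = 8421 (K = 3 - 1*(-8418) = 3 + 8418 = 8421)
t = -2 (t = 0*0 + (2*1 - 4) = 0 + (2 - 4) = 0 - 2 = -2)
(17190 + K) + t = (17190 + 8421) - 2 = 25611 - 2 = 25609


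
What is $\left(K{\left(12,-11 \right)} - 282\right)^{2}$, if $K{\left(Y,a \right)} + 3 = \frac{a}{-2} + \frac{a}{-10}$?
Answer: $\frac{1937664}{25} \approx 77507.0$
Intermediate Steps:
$K{\left(Y,a \right)} = -3 - \frac{3 a}{5}$ ($K{\left(Y,a \right)} = -3 + \left(\frac{a}{-2} + \frac{a}{-10}\right) = -3 + \left(a \left(- \frac{1}{2}\right) + a \left(- \frac{1}{10}\right)\right) = -3 - \frac{3 a}{5}$)
$\left(K{\left(12,-11 \right)} - 282\right)^{2} = \left(\left(-3 - - \frac{33}{5}\right) - 282\right)^{2} = \left(\left(-3 + \frac{33}{5}\right) - 282\right)^{2} = \left(\frac{18}{5} - 282\right)^{2} = \left(- \frac{1392}{5}\right)^{2} = \frac{1937664}{25}$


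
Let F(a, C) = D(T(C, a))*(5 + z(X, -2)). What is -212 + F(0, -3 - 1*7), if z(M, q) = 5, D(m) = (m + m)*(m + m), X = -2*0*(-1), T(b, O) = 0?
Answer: -212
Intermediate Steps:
X = 0 (X = 0*(-1) = 0)
D(m) = 4*m**2 (D(m) = (2*m)*(2*m) = 4*m**2)
F(a, C) = 0 (F(a, C) = (4*0**2)*(5 + 5) = (4*0)*10 = 0*10 = 0)
-212 + F(0, -3 - 1*7) = -212 + 0 = -212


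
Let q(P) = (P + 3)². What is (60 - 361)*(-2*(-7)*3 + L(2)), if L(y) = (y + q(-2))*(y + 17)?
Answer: -29799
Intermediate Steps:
q(P) = (3 + P)²
L(y) = (1 + y)*(17 + y) (L(y) = (y + (3 - 2)²)*(y + 17) = (y + 1²)*(17 + y) = (y + 1)*(17 + y) = (1 + y)*(17 + y))
(60 - 361)*(-2*(-7)*3 + L(2)) = (60 - 361)*(-2*(-7)*3 + (17 + 2² + 18*2)) = -301*(14*3 + (17 + 4 + 36)) = -301*(42 + 57) = -301*99 = -29799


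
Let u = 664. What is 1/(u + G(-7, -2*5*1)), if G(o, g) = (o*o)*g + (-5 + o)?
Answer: 1/162 ≈ 0.0061728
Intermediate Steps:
G(o, g) = -5 + o + g*o² (G(o, g) = o²*g + (-5 + o) = g*o² + (-5 + o) = -5 + o + g*o²)
1/(u + G(-7, -2*5*1)) = 1/(664 + (-5 - 7 + (-2*5*1)*(-7)²)) = 1/(664 + (-5 - 7 - 10*1*49)) = 1/(664 + (-5 - 7 - 10*49)) = 1/(664 + (-5 - 7 - 490)) = 1/(664 - 502) = 1/162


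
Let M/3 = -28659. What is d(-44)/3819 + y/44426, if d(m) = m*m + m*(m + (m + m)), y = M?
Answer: 15688781/169662894 ≈ 0.092470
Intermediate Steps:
M = -85977 (M = 3*(-28659) = -85977)
y = -85977
d(m) = 4*m² (d(m) = m² + m*(m + 2*m) = m² + m*(3*m) = m² + 3*m² = 4*m²)
d(-44)/3819 + y/44426 = (4*(-44)²)/3819 - 85977/44426 = (4*1936)*(1/3819) - 85977*1/44426 = 7744*(1/3819) - 85977/44426 = 7744/3819 - 85977/44426 = 15688781/169662894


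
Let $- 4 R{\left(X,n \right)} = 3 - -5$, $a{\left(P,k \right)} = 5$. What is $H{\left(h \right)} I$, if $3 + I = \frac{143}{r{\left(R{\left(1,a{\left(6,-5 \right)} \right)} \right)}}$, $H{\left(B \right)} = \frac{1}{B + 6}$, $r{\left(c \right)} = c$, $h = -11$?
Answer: $\frac{149}{10} \approx 14.9$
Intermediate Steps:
$R{\left(X,n \right)} = -2$ ($R{\left(X,n \right)} = - \frac{3 - -5}{4} = - \frac{3 + 5}{4} = \left(- \frac{1}{4}\right) 8 = -2$)
$H{\left(B \right)} = \frac{1}{6 + B}$
$I = - \frac{149}{2}$ ($I = -3 + \frac{143}{-2} = -3 + 143 \left(- \frac{1}{2}\right) = -3 - \frac{143}{2} = - \frac{149}{2} \approx -74.5$)
$H{\left(h \right)} I = \frac{1}{6 - 11} \left(- \frac{149}{2}\right) = \frac{1}{-5} \left(- \frac{149}{2}\right) = \left(- \frac{1}{5}\right) \left(- \frac{149}{2}\right) = \frac{149}{10}$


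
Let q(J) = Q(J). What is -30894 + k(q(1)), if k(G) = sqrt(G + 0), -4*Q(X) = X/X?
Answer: -30894 + I/2 ≈ -30894.0 + 0.5*I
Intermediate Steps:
Q(X) = -1/4 (Q(X) = -X/(4*X) = -1/4*1 = -1/4)
q(J) = -1/4
k(G) = sqrt(G)
-30894 + k(q(1)) = -30894 + sqrt(-1/4) = -30894 + I/2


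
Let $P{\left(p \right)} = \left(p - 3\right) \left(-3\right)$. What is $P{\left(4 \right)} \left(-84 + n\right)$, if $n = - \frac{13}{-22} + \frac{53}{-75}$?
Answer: $\frac{138791}{550} \approx 252.35$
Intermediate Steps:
$n = - \frac{191}{1650}$ ($n = \left(-13\right) \left(- \frac{1}{22}\right) + 53 \left(- \frac{1}{75}\right) = \frac{13}{22} - \frac{53}{75} = - \frac{191}{1650} \approx -0.11576$)
$P{\left(p \right)} = 9 - 3 p$ ($P{\left(p \right)} = \left(-3 + p\right) \left(-3\right) = 9 - 3 p$)
$P{\left(4 \right)} \left(-84 + n\right) = \left(9 - 12\right) \left(-84 - \frac{191}{1650}\right) = \left(9 - 12\right) \left(- \frac{138791}{1650}\right) = \left(-3\right) \left(- \frac{138791}{1650}\right) = \frac{138791}{550}$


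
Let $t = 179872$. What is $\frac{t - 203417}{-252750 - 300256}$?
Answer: $\frac{23545}{553006} \approx 0.042576$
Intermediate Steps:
$\frac{t - 203417}{-252750 - 300256} = \frac{179872 - 203417}{-252750 - 300256} = - \frac{23545}{-553006} = \left(-23545\right) \left(- \frac{1}{553006}\right) = \frac{23545}{553006}$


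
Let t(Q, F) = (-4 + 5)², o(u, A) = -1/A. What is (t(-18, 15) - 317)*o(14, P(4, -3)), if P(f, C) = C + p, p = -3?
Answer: -158/3 ≈ -52.667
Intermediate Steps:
P(f, C) = -3 + C (P(f, C) = C - 3 = -3 + C)
t(Q, F) = 1 (t(Q, F) = 1² = 1)
(t(-18, 15) - 317)*o(14, P(4, -3)) = (1 - 317)*(-1/(-3 - 3)) = -(-316)/(-6) = -(-316)*(-1)/6 = -316*⅙ = -158/3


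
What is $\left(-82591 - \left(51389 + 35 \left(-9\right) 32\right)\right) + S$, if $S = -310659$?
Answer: $-434559$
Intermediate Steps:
$\left(-82591 - \left(51389 + 35 \left(-9\right) 32\right)\right) + S = \left(-82591 - \left(51389 + 35 \left(-9\right) 32\right)\right) - 310659 = \left(-82591 - \left(51389 - 10080\right)\right) - 310659 = \left(-82591 - 41309\right) - 310659 = -123900 - 310659 = -434559$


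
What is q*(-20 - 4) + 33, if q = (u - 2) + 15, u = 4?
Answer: -375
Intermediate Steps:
q = 17 (q = (4 - 2) + 15 = 2 + 15 = 17)
q*(-20 - 4) + 33 = 17*(-20 - 4) + 33 = 17*(-24) + 33 = -408 + 33 = -375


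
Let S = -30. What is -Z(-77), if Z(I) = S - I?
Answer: -47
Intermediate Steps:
Z(I) = -30 - I
-Z(-77) = -(-30 - 1*(-77)) = -(-30 + 77) = -1*47 = -47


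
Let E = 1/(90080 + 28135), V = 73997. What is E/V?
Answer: 1/8747555355 ≈ 1.1432e-10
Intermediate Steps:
E = 1/118215 ≈ 8.4592e-6
E/V = (1/118215)/73997 = (1/118215)*(1/73997) = 1/8747555355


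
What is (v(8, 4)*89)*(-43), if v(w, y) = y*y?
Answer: -61232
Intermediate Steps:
v(w, y) = y**2
(v(8, 4)*89)*(-43) = (4**2*89)*(-43) = (16*89)*(-43) = 1424*(-43) = -61232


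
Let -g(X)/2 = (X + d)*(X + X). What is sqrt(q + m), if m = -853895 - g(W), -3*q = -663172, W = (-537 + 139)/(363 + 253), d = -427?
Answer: I*sqrt(134839501359)/462 ≈ 794.82*I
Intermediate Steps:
W = -199/308 (W = -398/616 = -398*1/616 = -199/308 ≈ -0.64610)
q = 663172/3 (q = -1/3*(-663172) = 663172/3 ≈ 2.2106e+5)
g(X) = -4*X*(-427 + X) (g(X) = -2*(X - 427)*(X + X) = -2*(-427 + X)*2*X = -4*X*(-427 + X))
m = -20224762535/23716 (m = -853895 - 4*(-199)*(427 - 1*(-199/308))/308 = -853895 - 4*(-199)*(427 + 199/308)/308 = -853895 - 4*(-199)*131715/(308*308) = -853895 - 1*(-26211285/23716) = -853895 + 26211285/23716 = -20224762535/23716 ≈ -8.5279e+5)
sqrt(q + m) = sqrt(663172/3 - 20224762535/23716) = sqrt(-44946500453/71148) = I*sqrt(134839501359)/462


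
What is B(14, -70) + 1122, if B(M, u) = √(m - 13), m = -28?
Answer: 1122 + I*√41 ≈ 1122.0 + 6.4031*I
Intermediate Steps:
B(M, u) = I*√41 (B(M, u) = √(-28 - 13) = √(-41) = I*√41)
B(14, -70) + 1122 = I*√41 + 1122 = 1122 + I*√41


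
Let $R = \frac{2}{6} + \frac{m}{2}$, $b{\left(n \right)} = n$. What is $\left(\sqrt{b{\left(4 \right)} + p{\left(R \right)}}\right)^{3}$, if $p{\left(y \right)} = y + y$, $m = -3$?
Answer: $\frac{5 \sqrt{15}}{9} \approx 2.1517$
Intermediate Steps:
$R = - \frac{7}{6}$ ($R = \frac{2}{6} - \frac{3}{2} = 2 \cdot \frac{1}{6} - \frac{3}{2} = \frac{1}{3} - \frac{3}{2} = - \frac{7}{6} \approx -1.1667$)
$p{\left(y \right)} = 2 y$
$\left(\sqrt{b{\left(4 \right)} + p{\left(R \right)}}\right)^{3} = \left(\sqrt{4 + 2 \left(- \frac{7}{6}\right)}\right)^{3} = \left(\sqrt{4 - \frac{7}{3}}\right)^{3} = \left(\sqrt{\frac{5}{3}}\right)^{3} = \left(\frac{\sqrt{15}}{3}\right)^{3} = \frac{5 \sqrt{15}}{9}$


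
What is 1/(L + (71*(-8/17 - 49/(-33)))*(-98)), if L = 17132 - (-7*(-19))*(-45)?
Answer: 561/9009535 ≈ 6.2267e-5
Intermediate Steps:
L = 23117 (L = 17132 - 133*(-45) = 17132 - 1*(-5985) = 17132 + 5985 = 23117)
1/(L + (71*(-8/17 - 49/(-33)))*(-98)) = 1/(23117 + (71*(-8/17 - 49/(-33)))*(-98)) = 1/(23117 + (71*(-8*1/17 - 49*(-1/33)))*(-98)) = 1/(23117 + (71*(-8/17 + 49/33))*(-98)) = 1/(23117 + (71*(569/561))*(-98)) = 1/(23117 + (40399/561)*(-98)) = 1/(23117 - 3959102/561) = 1/(9009535/561) = 561/9009535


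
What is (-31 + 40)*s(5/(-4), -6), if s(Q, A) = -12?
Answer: -108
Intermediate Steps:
(-31 + 40)*s(5/(-4), -6) = (-31 + 40)*(-12) = 9*(-12) = -108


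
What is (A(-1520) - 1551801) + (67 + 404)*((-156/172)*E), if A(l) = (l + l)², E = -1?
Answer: 330679726/43 ≈ 7.6902e+6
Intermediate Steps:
A(l) = 4*l² (A(l) = (2*l)² = 4*l²)
(A(-1520) - 1551801) + (67 + 404)*((-156/172)*E) = (4*(-1520)² - 1551801) + (67 + 404)*(-156/172*(-1)) = (4*2310400 - 1551801) + 471*(-156*1/172*(-1)) = (9241600 - 1551801) + 471*(-39/43*(-1)) = 7689799 + 471*(39/43) = 7689799 + 18369/43 = 330679726/43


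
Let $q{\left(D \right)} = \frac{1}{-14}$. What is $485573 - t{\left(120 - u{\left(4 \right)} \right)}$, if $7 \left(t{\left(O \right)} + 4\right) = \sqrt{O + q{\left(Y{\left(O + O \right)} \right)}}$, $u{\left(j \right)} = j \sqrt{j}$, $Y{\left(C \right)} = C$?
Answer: $485577 - \frac{\sqrt{21938}}{98} \approx 4.8558 \cdot 10^{5}$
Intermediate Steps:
$u{\left(j \right)} = j^{\frac{3}{2}}$
$q{\left(D \right)} = - \frac{1}{14}$
$t{\left(O \right)} = -4 + \frac{\sqrt{- \frac{1}{14} + O}}{7}$ ($t{\left(O \right)} = -4 + \frac{\sqrt{O - \frac{1}{14}}}{7} = -4 + \frac{\sqrt{- \frac{1}{14} + O}}{7}$)
$485573 - t{\left(120 - u{\left(4 \right)} \right)} = 485573 - \left(-4 + \frac{\sqrt{-14 + 196 \left(120 - 4^{\frac{3}{2}}\right)}}{98}\right) = 485573 - \left(-4 + \frac{\sqrt{-14 + 196 \left(120 - 8\right)}}{98}\right) = 485573 - \left(-4 + \frac{\sqrt{-14 + 196 \cdot 112}}{98}\right) = 485573 - \left(-4 + \frac{\sqrt{-14 + 21952}}{98}\right) = 485573 - \left(-4 + \frac{\sqrt{21938}}{98}\right) = 485573 + \left(4 - \frac{\sqrt{21938}}{98}\right) = 485577 - \frac{\sqrt{21938}}{98}$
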